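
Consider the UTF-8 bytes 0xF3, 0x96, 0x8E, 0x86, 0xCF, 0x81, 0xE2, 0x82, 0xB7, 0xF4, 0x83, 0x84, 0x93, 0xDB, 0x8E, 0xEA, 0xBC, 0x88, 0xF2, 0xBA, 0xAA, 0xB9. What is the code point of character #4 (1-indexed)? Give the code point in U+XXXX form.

U+103113

Offset 0: leading byte 0xF3 = 11110011 → 4-byte char #1 = F3 96 8E 86.
Offset 4: leading byte 0xCF = 11001111 → 2-byte char #2 = CF 81.
Offset 6: leading byte 0xE2 = 11100010 → 3-byte char #3 = E2 82 B7.
Offset 9: leading byte 0xF4 = 11110100 → 4-byte char #4 = F4 83 84 93.
Leading byte 0xF4 = 11110100 matches 11110xxx → 4-byte sequence.
Byte 1: 0xF4 = 11110100, payload 100 (3 bits).
Byte 2: 0x83 = 10000011 (10xxxxxx ✓), payload 000011.
Byte 3: 0x84 = 10000100 (10xxxxxx ✓), payload 000100.
Byte 4: 0x93 = 10010011 (10xxxxxx ✓), payload 010011.
Concatenate: 100000011000100010011 = 0x103113 (21 bits → U+103113).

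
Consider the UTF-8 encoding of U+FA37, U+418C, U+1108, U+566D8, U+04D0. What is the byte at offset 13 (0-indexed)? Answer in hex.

0xD3

U+FA37 → 3-byte form EF A8 B7 at offsets 0–2.
U+418C → 3-byte form E4 86 8C at offsets 3–5.
U+1108 → 3-byte form E1 84 88 at offsets 6–8.
U+566D8 → 4-byte form F1 96 9B 98 at offsets 9–12.
U+04D0 → 2-byte form D3 90 at offsets 13–14.
Offset 13 falls in char 5's range; it's byte 1 of D3 90 = 0xD3.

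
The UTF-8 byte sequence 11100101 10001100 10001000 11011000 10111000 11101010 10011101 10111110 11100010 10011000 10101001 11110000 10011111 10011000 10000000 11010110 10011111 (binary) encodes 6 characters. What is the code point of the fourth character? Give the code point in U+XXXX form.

Offset 0: leading byte 0xE5 = 11100101 → 3-byte char #1 = E5 8C 88.
Offset 3: leading byte 0xD8 = 11011000 → 2-byte char #2 = D8 B8.
Offset 5: leading byte 0xEA = 11101010 → 3-byte char #3 = EA 9D BE.
Offset 8: leading byte 0xE2 = 11100010 → 3-byte char #4 = E2 98 A9.
Leading byte 0xE2 = 11100010 matches 1110xxxx → 3-byte sequence.
Byte 1: 0xE2 = 11100010, payload 0010 (4 bits).
Byte 2: 0x98 = 10011000 (10xxxxxx ✓), payload 011000.
Byte 3: 0xA9 = 10101001 (10xxxxxx ✓), payload 101001.
Concatenate: 0010011000101001 = 0x2629 (16 bits → U+2629).

U+2629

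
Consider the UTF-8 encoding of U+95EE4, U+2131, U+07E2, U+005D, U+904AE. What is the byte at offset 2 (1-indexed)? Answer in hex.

1-indexed offset 2 is 0-indexed offset 1.
U+95EE4 → 4-byte form F2 95 BB A4 at offsets 0–3.
Offset 1 falls in char 1's range; it's byte 2 of F2 95 BB A4 = 0x95.

0x95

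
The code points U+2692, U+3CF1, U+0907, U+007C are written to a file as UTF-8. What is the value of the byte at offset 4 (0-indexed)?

U+2692 → 3-byte form E2 9A 92 at offsets 0–2.
U+3CF1 → 3-byte form E3 B3 B1 at offsets 3–5.
Offset 4 falls in char 2's range; it's byte 2 of E3 B3 B1 = 0xB3.

0xB3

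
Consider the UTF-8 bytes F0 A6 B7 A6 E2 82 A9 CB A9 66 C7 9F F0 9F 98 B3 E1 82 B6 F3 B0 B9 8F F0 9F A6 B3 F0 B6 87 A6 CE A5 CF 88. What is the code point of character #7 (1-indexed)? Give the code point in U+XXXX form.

Offset 0: leading byte 0xF0 = 11110000 → 4-byte char #1 = F0 A6 B7 A6.
Offset 4: leading byte 0xE2 = 11100010 → 3-byte char #2 = E2 82 A9.
Offset 7: leading byte 0xCB = 11001011 → 2-byte char #3 = CB A9.
Offset 9: leading byte 0x66 = 01100110 → 1-byte char #4 = 66.
Offset 10: leading byte 0xC7 = 11000111 → 2-byte char #5 = C7 9F.
Offset 12: leading byte 0xF0 = 11110000 → 4-byte char #6 = F0 9F 98 B3.
Offset 16: leading byte 0xE1 = 11100001 → 3-byte char #7 = E1 82 B6.
Leading byte 0xE1 = 11100001 matches 1110xxxx → 3-byte sequence.
Byte 1: 0xE1 = 11100001, payload 0001 (4 bits).
Byte 2: 0x82 = 10000010 (10xxxxxx ✓), payload 000010.
Byte 3: 0xB6 = 10110110 (10xxxxxx ✓), payload 110110.
Concatenate: 0001000010110110 = 0x10B6 (16 bits → U+10B6).

U+10B6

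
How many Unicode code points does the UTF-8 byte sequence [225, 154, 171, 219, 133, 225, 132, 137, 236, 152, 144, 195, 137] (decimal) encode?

Byte at offset 0: 0xE1 = 11100001 → 3-byte char (#1). Advance 3.
Byte at offset 3: 0xDB = 11011011 → 2-byte char (#2). Advance 2.
Byte at offset 5: 0xE1 = 11100001 → 3-byte char (#3). Advance 3.
Byte at offset 8: 0xEC = 11101100 → 3-byte char (#4). Advance 3.
Byte at offset 11: 0xC3 = 11000011 → 2-byte char (#5). Advance 2.
Reached end at offset 13 after 5 code points.

5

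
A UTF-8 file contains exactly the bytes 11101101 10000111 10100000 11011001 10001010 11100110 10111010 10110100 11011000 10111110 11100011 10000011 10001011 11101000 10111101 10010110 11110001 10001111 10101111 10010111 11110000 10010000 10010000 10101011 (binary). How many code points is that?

Byte at offset 0: 0xED = 11101101 → 3-byte char (#1). Advance 3.
Byte at offset 3: 0xD9 = 11011001 → 2-byte char (#2). Advance 2.
Byte at offset 5: 0xE6 = 11100110 → 3-byte char (#3). Advance 3.
Byte at offset 8: 0xD8 = 11011000 → 2-byte char (#4). Advance 2.
Byte at offset 10: 0xE3 = 11100011 → 3-byte char (#5). Advance 3.
Byte at offset 13: 0xE8 = 11101000 → 3-byte char (#6). Advance 3.
Byte at offset 16: 0xF1 = 11110001 → 4-byte char (#7). Advance 4.
Byte at offset 20: 0xF0 = 11110000 → 4-byte char (#8). Advance 4.
Reached end at offset 24 after 8 code points.

8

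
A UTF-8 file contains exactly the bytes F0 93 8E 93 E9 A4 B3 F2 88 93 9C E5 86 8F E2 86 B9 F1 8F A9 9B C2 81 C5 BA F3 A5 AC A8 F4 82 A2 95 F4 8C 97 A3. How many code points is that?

Byte at offset 0: 0xF0 = 11110000 → 4-byte char (#1). Advance 4.
Byte at offset 4: 0xE9 = 11101001 → 3-byte char (#2). Advance 3.
Byte at offset 7: 0xF2 = 11110010 → 4-byte char (#3). Advance 4.
Byte at offset 11: 0xE5 = 11100101 → 3-byte char (#4). Advance 3.
Byte at offset 14: 0xE2 = 11100010 → 3-byte char (#5). Advance 3.
Byte at offset 17: 0xF1 = 11110001 → 4-byte char (#6). Advance 4.
Byte at offset 21: 0xC2 = 11000010 → 2-byte char (#7). Advance 2.
Byte at offset 23: 0xC5 = 11000101 → 2-byte char (#8). Advance 2.
Byte at offset 25: 0xF3 = 11110011 → 4-byte char (#9). Advance 4.
Byte at offset 29: 0xF4 = 11110100 → 4-byte char (#10). Advance 4.
Byte at offset 33: 0xF4 = 11110100 → 4-byte char (#11). Advance 4.
Reached end at offset 37 after 11 code points.

11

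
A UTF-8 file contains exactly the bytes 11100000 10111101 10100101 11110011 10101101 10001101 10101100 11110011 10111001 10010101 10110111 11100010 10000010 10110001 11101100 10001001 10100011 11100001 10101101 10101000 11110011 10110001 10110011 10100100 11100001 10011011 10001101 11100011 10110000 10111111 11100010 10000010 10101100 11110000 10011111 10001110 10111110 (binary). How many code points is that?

11

Byte at offset 0: 0xE0 = 11100000 → 3-byte char (#1). Advance 3.
Byte at offset 3: 0xF3 = 11110011 → 4-byte char (#2). Advance 4.
Byte at offset 7: 0xF3 = 11110011 → 4-byte char (#3). Advance 4.
Byte at offset 11: 0xE2 = 11100010 → 3-byte char (#4). Advance 3.
Byte at offset 14: 0xEC = 11101100 → 3-byte char (#5). Advance 3.
Byte at offset 17: 0xE1 = 11100001 → 3-byte char (#6). Advance 3.
Byte at offset 20: 0xF3 = 11110011 → 4-byte char (#7). Advance 4.
Byte at offset 24: 0xE1 = 11100001 → 3-byte char (#8). Advance 3.
Byte at offset 27: 0xE3 = 11100011 → 3-byte char (#9). Advance 3.
Byte at offset 30: 0xE2 = 11100010 → 3-byte char (#10). Advance 3.
Byte at offset 33: 0xF0 = 11110000 → 4-byte char (#11). Advance 4.
Reached end at offset 37 after 11 code points.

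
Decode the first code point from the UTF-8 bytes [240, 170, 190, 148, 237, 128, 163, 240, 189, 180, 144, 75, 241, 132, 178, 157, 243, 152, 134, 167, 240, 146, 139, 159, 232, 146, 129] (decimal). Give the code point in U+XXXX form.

U+2AF94

Offset 0: leading byte 0xF0 = 11110000 → 4-byte char #1 = F0 AA BE 94.
Leading byte 0xF0 = 11110000 matches 11110xxx → 4-byte sequence.
Byte 1: 0xF0 = 11110000, payload 000 (3 bits).
Byte 2: 0xAA = 10101010 (10xxxxxx ✓), payload 101010.
Byte 3: 0xBE = 10111110 (10xxxxxx ✓), payload 111110.
Byte 4: 0x94 = 10010100 (10xxxxxx ✓), payload 010100.
Concatenate: 000101010111110010100 = 0x2AF94 (21 bits → U+2AF94).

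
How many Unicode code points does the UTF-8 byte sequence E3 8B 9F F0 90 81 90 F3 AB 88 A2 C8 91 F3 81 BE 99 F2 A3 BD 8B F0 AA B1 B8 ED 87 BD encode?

Byte at offset 0: 0xE3 = 11100011 → 3-byte char (#1). Advance 3.
Byte at offset 3: 0xF0 = 11110000 → 4-byte char (#2). Advance 4.
Byte at offset 7: 0xF3 = 11110011 → 4-byte char (#3). Advance 4.
Byte at offset 11: 0xC8 = 11001000 → 2-byte char (#4). Advance 2.
Byte at offset 13: 0xF3 = 11110011 → 4-byte char (#5). Advance 4.
Byte at offset 17: 0xF2 = 11110010 → 4-byte char (#6). Advance 4.
Byte at offset 21: 0xF0 = 11110000 → 4-byte char (#7). Advance 4.
Byte at offset 25: 0xED = 11101101 → 3-byte char (#8). Advance 3.
Reached end at offset 28 after 8 code points.

8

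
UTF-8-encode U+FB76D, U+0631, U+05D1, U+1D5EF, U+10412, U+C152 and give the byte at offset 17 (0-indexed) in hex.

0x85

U+FB76D → 4-byte form F3 BB 9D AD at offsets 0–3.
U+0631 → 2-byte form D8 B1 at offsets 4–5.
U+05D1 → 2-byte form D7 91 at offsets 6–7.
U+1D5EF → 4-byte form F0 9D 97 AF at offsets 8–11.
U+10412 → 4-byte form F0 90 90 92 at offsets 12–15.
U+C152 → 3-byte form EC 85 92 at offsets 16–18.
Offset 17 falls in char 6's range; it's byte 2 of EC 85 92 = 0x85.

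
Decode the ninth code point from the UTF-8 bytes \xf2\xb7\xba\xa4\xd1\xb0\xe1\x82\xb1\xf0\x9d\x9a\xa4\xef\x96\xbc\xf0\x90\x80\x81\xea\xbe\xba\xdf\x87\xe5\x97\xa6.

U+55E6

Offset 0: leading byte 0xF2 = 11110010 → 4-byte char #1 = F2 B7 BA A4.
Offset 4: leading byte 0xD1 = 11010001 → 2-byte char #2 = D1 B0.
Offset 6: leading byte 0xE1 = 11100001 → 3-byte char #3 = E1 82 B1.
Offset 9: leading byte 0xF0 = 11110000 → 4-byte char #4 = F0 9D 9A A4.
Offset 13: leading byte 0xEF = 11101111 → 3-byte char #5 = EF 96 BC.
Offset 16: leading byte 0xF0 = 11110000 → 4-byte char #6 = F0 90 80 81.
Offset 20: leading byte 0xEA = 11101010 → 3-byte char #7 = EA BE BA.
Offset 23: leading byte 0xDF = 11011111 → 2-byte char #8 = DF 87.
Offset 25: leading byte 0xE5 = 11100101 → 3-byte char #9 = E5 97 A6.
Leading byte 0xE5 = 11100101 matches 1110xxxx → 3-byte sequence.
Byte 1: 0xE5 = 11100101, payload 0101 (4 bits).
Byte 2: 0x97 = 10010111 (10xxxxxx ✓), payload 010111.
Byte 3: 0xA6 = 10100110 (10xxxxxx ✓), payload 100110.
Concatenate: 0101010111100110 = 0x55E6 (16 bits → U+55E6).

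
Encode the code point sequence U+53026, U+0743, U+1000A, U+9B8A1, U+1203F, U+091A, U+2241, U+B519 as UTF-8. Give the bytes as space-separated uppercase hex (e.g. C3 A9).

U+53026: 4-byte form → F1 93 80 A6.
U+0743: 2-byte form → DD 83.
U+1000A: 4-byte form → F0 90 80 8A.
U+9B8A1: 4-byte form → F2 9B A2 A1.
U+1203F: 4-byte form → F0 92 80 BF.
U+091A: 3-byte form → E0 A4 9A.
U+2241: 3-byte form → E2 89 81.
U+B519: 3-byte form → EB 94 99.
Concatenated (27 bytes): F1 93 80 A6 DD 83 F0 90 80 8A F2 9B A2 A1 F0 92 80 BF E0 A4 9A E2 89 81 EB 94 99.

F1 93 80 A6 DD 83 F0 90 80 8A F2 9B A2 A1 F0 92 80 BF E0 A4 9A E2 89 81 EB 94 99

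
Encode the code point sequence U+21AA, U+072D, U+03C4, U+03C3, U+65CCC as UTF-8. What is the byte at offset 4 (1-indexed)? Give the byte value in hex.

0xDC

1-indexed offset 4 is 0-indexed offset 3.
U+21AA → 3-byte form E2 86 AA at offsets 0–2.
U+072D → 2-byte form DC AD at offsets 3–4.
Offset 3 falls in char 2's range; it's byte 1 of DC AD = 0xDC.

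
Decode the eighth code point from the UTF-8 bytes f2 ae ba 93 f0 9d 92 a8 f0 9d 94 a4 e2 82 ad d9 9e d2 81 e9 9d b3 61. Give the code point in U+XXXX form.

Offset 0: leading byte 0xF2 = 11110010 → 4-byte char #1 = F2 AE BA 93.
Offset 4: leading byte 0xF0 = 11110000 → 4-byte char #2 = F0 9D 92 A8.
Offset 8: leading byte 0xF0 = 11110000 → 4-byte char #3 = F0 9D 94 A4.
Offset 12: leading byte 0xE2 = 11100010 → 3-byte char #4 = E2 82 AD.
Offset 15: leading byte 0xD9 = 11011001 → 2-byte char #5 = D9 9E.
Offset 17: leading byte 0xD2 = 11010010 → 2-byte char #6 = D2 81.
Offset 19: leading byte 0xE9 = 11101001 → 3-byte char #7 = E9 9D B3.
Offset 22: leading byte 0x61 = 01100001 → 1-byte char #8 = 61.
Leading byte 0x61 = 01100001 matches 0xxxxxxx → 1-byte sequence.
Byte 1: 0x61 = 01100001, payload 1100001 (7 bits).
Concatenate: 1100001 = 0x61 (7 bits → U+0061).

U+0061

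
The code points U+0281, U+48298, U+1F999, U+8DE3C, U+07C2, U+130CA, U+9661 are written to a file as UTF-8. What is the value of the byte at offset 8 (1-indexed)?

1-indexed offset 8 is 0-indexed offset 7.
U+0281 → 2-byte form CA 81 at offsets 0–1.
U+48298 → 4-byte form F1 88 8A 98 at offsets 2–5.
U+1F999 → 4-byte form F0 9F A6 99 at offsets 6–9.
Offset 7 falls in char 3's range; it's byte 2 of F0 9F A6 99 = 0x9F.

0x9F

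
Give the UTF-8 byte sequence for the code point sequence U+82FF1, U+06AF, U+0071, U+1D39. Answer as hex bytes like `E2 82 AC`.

F2 82 BF B1 DA AF 71 E1 B4 B9

U+82FF1: 4-byte form → F2 82 BF B1.
U+06AF: 2-byte form → DA AF.
U+0071: 1-byte form → 71.
U+1D39: 3-byte form → E1 B4 B9.
Concatenated (10 bytes): F2 82 BF B1 DA AF 71 E1 B4 B9.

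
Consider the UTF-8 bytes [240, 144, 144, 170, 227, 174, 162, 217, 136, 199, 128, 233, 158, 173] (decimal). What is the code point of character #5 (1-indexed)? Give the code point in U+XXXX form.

Offset 0: leading byte 0xF0 = 11110000 → 4-byte char #1 = F0 90 90 AA.
Offset 4: leading byte 0xE3 = 11100011 → 3-byte char #2 = E3 AE A2.
Offset 7: leading byte 0xD9 = 11011001 → 2-byte char #3 = D9 88.
Offset 9: leading byte 0xC7 = 11000111 → 2-byte char #4 = C7 80.
Offset 11: leading byte 0xE9 = 11101001 → 3-byte char #5 = E9 9E AD.
Leading byte 0xE9 = 11101001 matches 1110xxxx → 3-byte sequence.
Byte 1: 0xE9 = 11101001, payload 1001 (4 bits).
Byte 2: 0x9E = 10011110 (10xxxxxx ✓), payload 011110.
Byte 3: 0xAD = 10101101 (10xxxxxx ✓), payload 101101.
Concatenate: 1001011110101101 = 0x97AD (16 bits → U+97AD).

U+97AD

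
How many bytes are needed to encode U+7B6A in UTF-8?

U+7B6A = 0x7B6A. UTF-8 uses 1 byte below 0x80, 2 below 0x800, 3 below 0x10000, 4 up to 0x10FFFF. 0x7B6A is in U+0800–U+FFFF → 3 bytes.

3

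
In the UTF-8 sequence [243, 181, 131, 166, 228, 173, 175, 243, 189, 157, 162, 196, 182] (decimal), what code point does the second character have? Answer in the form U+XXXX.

Offset 0: leading byte 0xF3 = 11110011 → 4-byte char #1 = F3 B5 83 A6.
Offset 4: leading byte 0xE4 = 11100100 → 3-byte char #2 = E4 AD AF.
Leading byte 0xE4 = 11100100 matches 1110xxxx → 3-byte sequence.
Byte 1: 0xE4 = 11100100, payload 0100 (4 bits).
Byte 2: 0xAD = 10101101 (10xxxxxx ✓), payload 101101.
Byte 3: 0xAF = 10101111 (10xxxxxx ✓), payload 101111.
Concatenate: 0100101101101111 = 0x4B6F (16 bits → U+4B6F).

U+4B6F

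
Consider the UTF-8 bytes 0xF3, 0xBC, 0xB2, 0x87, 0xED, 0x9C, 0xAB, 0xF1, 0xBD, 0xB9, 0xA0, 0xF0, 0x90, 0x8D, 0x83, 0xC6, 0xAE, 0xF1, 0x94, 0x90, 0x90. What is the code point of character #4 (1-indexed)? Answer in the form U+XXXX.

Offset 0: leading byte 0xF3 = 11110011 → 4-byte char #1 = F3 BC B2 87.
Offset 4: leading byte 0xED = 11101101 → 3-byte char #2 = ED 9C AB.
Offset 7: leading byte 0xF1 = 11110001 → 4-byte char #3 = F1 BD B9 A0.
Offset 11: leading byte 0xF0 = 11110000 → 4-byte char #4 = F0 90 8D 83.
Leading byte 0xF0 = 11110000 matches 11110xxx → 4-byte sequence.
Byte 1: 0xF0 = 11110000, payload 000 (3 bits).
Byte 2: 0x90 = 10010000 (10xxxxxx ✓), payload 010000.
Byte 3: 0x8D = 10001101 (10xxxxxx ✓), payload 001101.
Byte 4: 0x83 = 10000011 (10xxxxxx ✓), payload 000011.
Concatenate: 000010000001101000011 = 0x10343 (21 bits → U+10343).

U+10343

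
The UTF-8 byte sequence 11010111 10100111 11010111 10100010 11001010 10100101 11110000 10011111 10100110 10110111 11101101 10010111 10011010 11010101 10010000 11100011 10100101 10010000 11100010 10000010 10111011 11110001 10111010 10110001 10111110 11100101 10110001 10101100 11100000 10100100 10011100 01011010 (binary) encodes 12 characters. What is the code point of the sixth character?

Offset 0: leading byte 0xD7 = 11010111 → 2-byte char #1 = D7 A7.
Offset 2: leading byte 0xD7 = 11010111 → 2-byte char #2 = D7 A2.
Offset 4: leading byte 0xCA = 11001010 → 2-byte char #3 = CA A5.
Offset 6: leading byte 0xF0 = 11110000 → 4-byte char #4 = F0 9F A6 B7.
Offset 10: leading byte 0xED = 11101101 → 3-byte char #5 = ED 97 9A.
Offset 13: leading byte 0xD5 = 11010101 → 2-byte char #6 = D5 90.
Leading byte 0xD5 = 11010101 matches 110xxxxx → 2-byte sequence.
Byte 1: 0xD5 = 11010101, payload 10101 (5 bits).
Byte 2: 0x90 = 10010000 (10xxxxxx ✓), payload 010000.
Concatenate: 10101010000 = 0x550 (11 bits → U+0550).

U+0550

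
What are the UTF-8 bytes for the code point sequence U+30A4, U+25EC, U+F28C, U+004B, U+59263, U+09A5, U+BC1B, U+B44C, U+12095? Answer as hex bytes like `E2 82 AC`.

U+30A4: 3-byte form → E3 82 A4.
U+25EC: 3-byte form → E2 97 AC.
U+F28C: 3-byte form → EF 8A 8C.
U+004B: 1-byte form → 4B.
U+59263: 4-byte form → F1 99 89 A3.
U+09A5: 3-byte form → E0 A6 A5.
U+BC1B: 3-byte form → EB B0 9B.
U+B44C: 3-byte form → EB 91 8C.
U+12095: 4-byte form → F0 92 82 95.
Concatenated (27 bytes): E3 82 A4 E2 97 AC EF 8A 8C 4B F1 99 89 A3 E0 A6 A5 EB B0 9B EB 91 8C F0 92 82 95.

E3 82 A4 E2 97 AC EF 8A 8C 4B F1 99 89 A3 E0 A6 A5 EB B0 9B EB 91 8C F0 92 82 95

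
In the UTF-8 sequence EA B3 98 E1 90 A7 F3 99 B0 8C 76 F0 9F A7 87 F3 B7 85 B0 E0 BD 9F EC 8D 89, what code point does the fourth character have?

Offset 0: leading byte 0xEA = 11101010 → 3-byte char #1 = EA B3 98.
Offset 3: leading byte 0xE1 = 11100001 → 3-byte char #2 = E1 90 A7.
Offset 6: leading byte 0xF3 = 11110011 → 4-byte char #3 = F3 99 B0 8C.
Offset 10: leading byte 0x76 = 01110110 → 1-byte char #4 = 76.
Leading byte 0x76 = 01110110 matches 0xxxxxxx → 1-byte sequence.
Byte 1: 0x76 = 01110110, payload 1110110 (7 bits).
Concatenate: 1110110 = 0x76 (7 bits → U+0076).

U+0076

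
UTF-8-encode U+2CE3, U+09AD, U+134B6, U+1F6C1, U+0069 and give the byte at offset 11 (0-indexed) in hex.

U+2CE3 → 3-byte form E2 B3 A3 at offsets 0–2.
U+09AD → 3-byte form E0 A6 AD at offsets 3–5.
U+134B6 → 4-byte form F0 93 92 B6 at offsets 6–9.
U+1F6C1 → 4-byte form F0 9F 9B 81 at offsets 10–13.
Offset 11 falls in char 4's range; it's byte 2 of F0 9F 9B 81 = 0x9F.

0x9F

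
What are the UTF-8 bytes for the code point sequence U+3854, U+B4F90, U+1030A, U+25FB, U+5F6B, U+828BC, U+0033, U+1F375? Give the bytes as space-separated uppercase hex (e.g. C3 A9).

U+3854: 3-byte form → E3 A1 94.
U+B4F90: 4-byte form → F2 B4 BE 90.
U+1030A: 4-byte form → F0 90 8C 8A.
U+25FB: 3-byte form → E2 97 BB.
U+5F6B: 3-byte form → E5 BD AB.
U+828BC: 4-byte form → F2 82 A2 BC.
U+0033: 1-byte form → 33.
U+1F375: 4-byte form → F0 9F 8D B5.
Concatenated (26 bytes): E3 A1 94 F2 B4 BE 90 F0 90 8C 8A E2 97 BB E5 BD AB F2 82 A2 BC 33 F0 9F 8D B5.

E3 A1 94 F2 B4 BE 90 F0 90 8C 8A E2 97 BB E5 BD AB F2 82 A2 BC 33 F0 9F 8D B5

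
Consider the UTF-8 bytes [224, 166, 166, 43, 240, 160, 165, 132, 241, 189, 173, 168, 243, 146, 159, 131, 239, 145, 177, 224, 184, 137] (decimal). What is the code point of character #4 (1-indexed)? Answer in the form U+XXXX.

Offset 0: leading byte 0xE0 = 11100000 → 3-byte char #1 = E0 A6 A6.
Offset 3: leading byte 0x2B = 00101011 → 1-byte char #2 = 2B.
Offset 4: leading byte 0xF0 = 11110000 → 4-byte char #3 = F0 A0 A5 84.
Offset 8: leading byte 0xF1 = 11110001 → 4-byte char #4 = F1 BD AD A8.
Leading byte 0xF1 = 11110001 matches 11110xxx → 4-byte sequence.
Byte 1: 0xF1 = 11110001, payload 001 (3 bits).
Byte 2: 0xBD = 10111101 (10xxxxxx ✓), payload 111101.
Byte 3: 0xAD = 10101101 (10xxxxxx ✓), payload 101101.
Byte 4: 0xA8 = 10101000 (10xxxxxx ✓), payload 101000.
Concatenate: 001111101101101101000 = 0x7DB68 (21 bits → U+7DB68).

U+7DB68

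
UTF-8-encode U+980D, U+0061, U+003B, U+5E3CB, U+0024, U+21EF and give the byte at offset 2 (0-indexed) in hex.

0x8D

U+980D → 3-byte form E9 A0 8D at offsets 0–2.
Offset 2 falls in char 1's range; it's byte 3 of E9 A0 8D = 0x8D.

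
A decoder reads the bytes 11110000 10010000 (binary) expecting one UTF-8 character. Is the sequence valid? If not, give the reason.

invalid (sequence truncated)

Leading byte 0xF0 = 11110000 → 4-byte form, but only 2 bytes are present.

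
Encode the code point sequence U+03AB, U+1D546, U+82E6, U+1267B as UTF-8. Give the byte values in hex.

CE AB F0 9D 95 86 E8 8B A6 F0 92 99 BB

U+03AB: 2-byte form → CE AB.
U+1D546: 4-byte form → F0 9D 95 86.
U+82E6: 3-byte form → E8 8B A6.
U+1267B: 4-byte form → F0 92 99 BB.
Concatenated (13 bytes): CE AB F0 9D 95 86 E8 8B A6 F0 92 99 BB.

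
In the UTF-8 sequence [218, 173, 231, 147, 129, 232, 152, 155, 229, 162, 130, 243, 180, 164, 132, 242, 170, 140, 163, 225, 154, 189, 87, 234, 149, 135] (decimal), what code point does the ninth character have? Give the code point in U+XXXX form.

Offset 0: leading byte 0xDA = 11011010 → 2-byte char #1 = DA AD.
Offset 2: leading byte 0xE7 = 11100111 → 3-byte char #2 = E7 93 81.
Offset 5: leading byte 0xE8 = 11101000 → 3-byte char #3 = E8 98 9B.
Offset 8: leading byte 0xE5 = 11100101 → 3-byte char #4 = E5 A2 82.
Offset 11: leading byte 0xF3 = 11110011 → 4-byte char #5 = F3 B4 A4 84.
Offset 15: leading byte 0xF2 = 11110010 → 4-byte char #6 = F2 AA 8C A3.
Offset 19: leading byte 0xE1 = 11100001 → 3-byte char #7 = E1 9A BD.
Offset 22: leading byte 0x57 = 01010111 → 1-byte char #8 = 57.
Offset 23: leading byte 0xEA = 11101010 → 3-byte char #9 = EA 95 87.
Leading byte 0xEA = 11101010 matches 1110xxxx → 3-byte sequence.
Byte 1: 0xEA = 11101010, payload 1010 (4 bits).
Byte 2: 0x95 = 10010101 (10xxxxxx ✓), payload 010101.
Byte 3: 0x87 = 10000111 (10xxxxxx ✓), payload 000111.
Concatenate: 1010010101000111 = 0xA547 (16 bits → U+A547).

U+A547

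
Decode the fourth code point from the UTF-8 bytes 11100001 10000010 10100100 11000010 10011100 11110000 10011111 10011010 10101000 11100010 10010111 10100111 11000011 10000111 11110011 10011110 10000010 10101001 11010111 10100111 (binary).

Offset 0: leading byte 0xE1 = 11100001 → 3-byte char #1 = E1 82 A4.
Offset 3: leading byte 0xC2 = 11000010 → 2-byte char #2 = C2 9C.
Offset 5: leading byte 0xF0 = 11110000 → 4-byte char #3 = F0 9F 9A A8.
Offset 9: leading byte 0xE2 = 11100010 → 3-byte char #4 = E2 97 A7.
Leading byte 0xE2 = 11100010 matches 1110xxxx → 3-byte sequence.
Byte 1: 0xE2 = 11100010, payload 0010 (4 bits).
Byte 2: 0x97 = 10010111 (10xxxxxx ✓), payload 010111.
Byte 3: 0xA7 = 10100111 (10xxxxxx ✓), payload 100111.
Concatenate: 0010010111100111 = 0x25E7 (16 bits → U+25E7).

U+25E7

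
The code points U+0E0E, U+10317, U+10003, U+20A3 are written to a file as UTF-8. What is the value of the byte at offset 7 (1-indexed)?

0x97

1-indexed offset 7 is 0-indexed offset 6.
U+0E0E → 3-byte form E0 B8 8E at offsets 0–2.
U+10317 → 4-byte form F0 90 8C 97 at offsets 3–6.
Offset 6 falls in char 2's range; it's byte 4 of F0 90 8C 97 = 0x97.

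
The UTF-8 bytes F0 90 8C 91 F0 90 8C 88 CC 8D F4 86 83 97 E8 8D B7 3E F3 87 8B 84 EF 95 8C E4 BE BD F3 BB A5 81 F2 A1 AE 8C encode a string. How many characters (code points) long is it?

Byte at offset 0: 0xF0 = 11110000 → 4-byte char (#1). Advance 4.
Byte at offset 4: 0xF0 = 11110000 → 4-byte char (#2). Advance 4.
Byte at offset 8: 0xCC = 11001100 → 2-byte char (#3). Advance 2.
Byte at offset 10: 0xF4 = 11110100 → 4-byte char (#4). Advance 4.
Byte at offset 14: 0xE8 = 11101000 → 3-byte char (#5). Advance 3.
Byte at offset 17: 0x3E = 00111110 → 1-byte char (#6). Advance 1.
Byte at offset 18: 0xF3 = 11110011 → 4-byte char (#7). Advance 4.
Byte at offset 22: 0xEF = 11101111 → 3-byte char (#8). Advance 3.
Byte at offset 25: 0xE4 = 11100100 → 3-byte char (#9). Advance 3.
Byte at offset 28: 0xF3 = 11110011 → 4-byte char (#10). Advance 4.
Byte at offset 32: 0xF2 = 11110010 → 4-byte char (#11). Advance 4.
Reached end at offset 36 after 11 code points.

11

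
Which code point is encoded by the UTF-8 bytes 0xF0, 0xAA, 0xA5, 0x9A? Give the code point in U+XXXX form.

U+2A95A

Leading byte 0xF0 = 11110000 matches 11110xxx → 4-byte sequence.
Byte 1: 0xF0 = 11110000, payload 000 (3 bits).
Byte 2: 0xAA = 10101010 (10xxxxxx ✓), payload 101010.
Byte 3: 0xA5 = 10100101 (10xxxxxx ✓), payload 100101.
Byte 4: 0x9A = 10011010 (10xxxxxx ✓), payload 011010.
Concatenate: 000101010100101011010 = 0x2A95A (21 bits → U+2A95A).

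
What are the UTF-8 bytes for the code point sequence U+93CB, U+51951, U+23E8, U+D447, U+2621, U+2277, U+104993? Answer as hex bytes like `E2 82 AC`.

U+93CB: 3-byte form → E9 8F 8B.
U+51951: 4-byte form → F1 91 A5 91.
U+23E8: 3-byte form → E2 8F A8.
U+D447: 3-byte form → ED 91 87.
U+2621: 3-byte form → E2 98 A1.
U+2277: 3-byte form → E2 89 B7.
U+104993: 4-byte form → F4 84 A6 93.
Concatenated (23 bytes): E9 8F 8B F1 91 A5 91 E2 8F A8 ED 91 87 E2 98 A1 E2 89 B7 F4 84 A6 93.

E9 8F 8B F1 91 A5 91 E2 8F A8 ED 91 87 E2 98 A1 E2 89 B7 F4 84 A6 93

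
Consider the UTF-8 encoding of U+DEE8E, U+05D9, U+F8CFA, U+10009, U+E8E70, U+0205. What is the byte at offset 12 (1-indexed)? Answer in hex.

1-indexed offset 12 is 0-indexed offset 11.
U+DEE8E → 4-byte form F3 9E BA 8E at offsets 0–3.
U+05D9 → 2-byte form D7 99 at offsets 4–5.
U+F8CFA → 4-byte form F3 B8 B3 BA at offsets 6–9.
U+10009 → 4-byte form F0 90 80 89 at offsets 10–13.
Offset 11 falls in char 4's range; it's byte 2 of F0 90 80 89 = 0x90.

0x90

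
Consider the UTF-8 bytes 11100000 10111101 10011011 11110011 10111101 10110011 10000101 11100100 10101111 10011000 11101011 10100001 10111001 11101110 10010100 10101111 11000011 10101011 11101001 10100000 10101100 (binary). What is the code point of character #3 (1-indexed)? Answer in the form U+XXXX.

U+4BD8

Offset 0: leading byte 0xE0 = 11100000 → 3-byte char #1 = E0 BD 9B.
Offset 3: leading byte 0xF3 = 11110011 → 4-byte char #2 = F3 BD B3 85.
Offset 7: leading byte 0xE4 = 11100100 → 3-byte char #3 = E4 AF 98.
Leading byte 0xE4 = 11100100 matches 1110xxxx → 3-byte sequence.
Byte 1: 0xE4 = 11100100, payload 0100 (4 bits).
Byte 2: 0xAF = 10101111 (10xxxxxx ✓), payload 101111.
Byte 3: 0x98 = 10011000 (10xxxxxx ✓), payload 011000.
Concatenate: 0100101111011000 = 0x4BD8 (16 bits → U+4BD8).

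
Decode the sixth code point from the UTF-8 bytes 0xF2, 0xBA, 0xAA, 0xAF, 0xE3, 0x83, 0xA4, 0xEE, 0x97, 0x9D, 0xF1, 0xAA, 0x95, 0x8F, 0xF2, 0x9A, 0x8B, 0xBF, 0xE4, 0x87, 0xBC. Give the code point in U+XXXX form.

U+41FC

Offset 0: leading byte 0xF2 = 11110010 → 4-byte char #1 = F2 BA AA AF.
Offset 4: leading byte 0xE3 = 11100011 → 3-byte char #2 = E3 83 A4.
Offset 7: leading byte 0xEE = 11101110 → 3-byte char #3 = EE 97 9D.
Offset 10: leading byte 0xF1 = 11110001 → 4-byte char #4 = F1 AA 95 8F.
Offset 14: leading byte 0xF2 = 11110010 → 4-byte char #5 = F2 9A 8B BF.
Offset 18: leading byte 0xE4 = 11100100 → 3-byte char #6 = E4 87 BC.
Leading byte 0xE4 = 11100100 matches 1110xxxx → 3-byte sequence.
Byte 1: 0xE4 = 11100100, payload 0100 (4 bits).
Byte 2: 0x87 = 10000111 (10xxxxxx ✓), payload 000111.
Byte 3: 0xBC = 10111100 (10xxxxxx ✓), payload 111100.
Concatenate: 0100000111111100 = 0x41FC (16 bits → U+41FC).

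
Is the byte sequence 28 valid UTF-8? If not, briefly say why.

valid

Leading byte 0x28 = 00101000 → 1-byte form.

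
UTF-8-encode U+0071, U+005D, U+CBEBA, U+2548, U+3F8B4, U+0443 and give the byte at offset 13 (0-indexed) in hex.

0xD1

U+0071 → 1-byte form 71 at offsets 0–0.
U+005D → 1-byte form 5D at offsets 1–1.
U+CBEBA → 4-byte form F3 8B BA BA at offsets 2–5.
U+2548 → 3-byte form E2 95 88 at offsets 6–8.
U+3F8B4 → 4-byte form F0 BF A2 B4 at offsets 9–12.
U+0443 → 2-byte form D1 83 at offsets 13–14.
Offset 13 falls in char 6's range; it's byte 1 of D1 83 = 0xD1.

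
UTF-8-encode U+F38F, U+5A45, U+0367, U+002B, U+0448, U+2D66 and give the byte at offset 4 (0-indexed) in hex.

U+F38F → 3-byte form EF 8E 8F at offsets 0–2.
U+5A45 → 3-byte form E5 A9 85 at offsets 3–5.
Offset 4 falls in char 2's range; it's byte 2 of E5 A9 85 = 0xA9.

0xA9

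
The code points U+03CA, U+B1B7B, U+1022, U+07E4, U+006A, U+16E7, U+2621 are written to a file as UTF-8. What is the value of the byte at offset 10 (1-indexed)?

1-indexed offset 10 is 0-indexed offset 9.
U+03CA → 2-byte form CF 8A at offsets 0–1.
U+B1B7B → 4-byte form F2 B1 AD BB at offsets 2–5.
U+1022 → 3-byte form E1 80 A2 at offsets 6–8.
U+07E4 → 2-byte form DF A4 at offsets 9–10.
Offset 9 falls in char 4's range; it's byte 1 of DF A4 = 0xDF.

0xDF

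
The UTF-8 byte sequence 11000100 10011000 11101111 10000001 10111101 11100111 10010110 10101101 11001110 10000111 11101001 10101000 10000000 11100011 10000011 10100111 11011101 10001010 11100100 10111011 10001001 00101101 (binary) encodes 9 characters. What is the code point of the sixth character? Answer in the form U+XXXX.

Offset 0: leading byte 0xC4 = 11000100 → 2-byte char #1 = C4 98.
Offset 2: leading byte 0xEF = 11101111 → 3-byte char #2 = EF 81 BD.
Offset 5: leading byte 0xE7 = 11100111 → 3-byte char #3 = E7 96 AD.
Offset 8: leading byte 0xCE = 11001110 → 2-byte char #4 = CE 87.
Offset 10: leading byte 0xE9 = 11101001 → 3-byte char #5 = E9 A8 80.
Offset 13: leading byte 0xE3 = 11100011 → 3-byte char #6 = E3 83 A7.
Leading byte 0xE3 = 11100011 matches 1110xxxx → 3-byte sequence.
Byte 1: 0xE3 = 11100011, payload 0011 (4 bits).
Byte 2: 0x83 = 10000011 (10xxxxxx ✓), payload 000011.
Byte 3: 0xA7 = 10100111 (10xxxxxx ✓), payload 100111.
Concatenate: 0011000011100111 = 0x30E7 (16 bits → U+30E7).

U+30E7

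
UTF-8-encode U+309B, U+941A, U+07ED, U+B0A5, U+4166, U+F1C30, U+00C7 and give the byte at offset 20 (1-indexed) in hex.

1-indexed offset 20 is 0-indexed offset 19.
U+309B → 3-byte form E3 82 9B at offsets 0–2.
U+941A → 3-byte form E9 90 9A at offsets 3–5.
U+07ED → 2-byte form DF AD at offsets 6–7.
U+B0A5 → 3-byte form EB 82 A5 at offsets 8–10.
U+4166 → 3-byte form E4 85 A6 at offsets 11–13.
U+F1C30 → 4-byte form F3 B1 B0 B0 at offsets 14–17.
U+00C7 → 2-byte form C3 87 at offsets 18–19.
Offset 19 falls in char 7's range; it's byte 2 of C3 87 = 0x87.

0x87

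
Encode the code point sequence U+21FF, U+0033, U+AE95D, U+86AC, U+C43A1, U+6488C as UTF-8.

U+21FF: 3-byte form → E2 87 BF.
U+0033: 1-byte form → 33.
U+AE95D: 4-byte form → F2 AE A5 9D.
U+86AC: 3-byte form → E8 9A AC.
U+C43A1: 4-byte form → F3 84 8E A1.
U+6488C: 4-byte form → F1 A4 A2 8C.
Concatenated (19 bytes): E2 87 BF 33 F2 AE A5 9D E8 9A AC F3 84 8E A1 F1 A4 A2 8C.

E2 87 BF 33 F2 AE A5 9D E8 9A AC F3 84 8E A1 F1 A4 A2 8C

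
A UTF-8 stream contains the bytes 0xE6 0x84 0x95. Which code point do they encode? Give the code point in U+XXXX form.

Leading byte 0xE6 = 11100110 matches 1110xxxx → 3-byte sequence.
Byte 1: 0xE6 = 11100110, payload 0110 (4 bits).
Byte 2: 0x84 = 10000100 (10xxxxxx ✓), payload 000100.
Byte 3: 0x95 = 10010101 (10xxxxxx ✓), payload 010101.
Concatenate: 0110000100010101 = 0x6115 (16 bits → U+6115).

U+6115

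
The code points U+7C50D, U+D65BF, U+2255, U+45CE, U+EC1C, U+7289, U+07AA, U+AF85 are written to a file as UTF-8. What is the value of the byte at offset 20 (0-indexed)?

0xDE

U+7C50D → 4-byte form F1 BC 94 8D at offsets 0–3.
U+D65BF → 4-byte form F3 96 96 BF at offsets 4–7.
U+2255 → 3-byte form E2 89 95 at offsets 8–10.
U+45CE → 3-byte form E4 97 8E at offsets 11–13.
U+EC1C → 3-byte form EE B0 9C at offsets 14–16.
U+7289 → 3-byte form E7 8A 89 at offsets 17–19.
U+07AA → 2-byte form DE AA at offsets 20–21.
Offset 20 falls in char 7's range; it's byte 1 of DE AA = 0xDE.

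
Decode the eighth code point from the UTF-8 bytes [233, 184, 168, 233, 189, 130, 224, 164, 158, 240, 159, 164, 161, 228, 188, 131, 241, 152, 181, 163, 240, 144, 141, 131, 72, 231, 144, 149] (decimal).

Offset 0: leading byte 0xE9 = 11101001 → 3-byte char #1 = E9 B8 A8.
Offset 3: leading byte 0xE9 = 11101001 → 3-byte char #2 = E9 BD 82.
Offset 6: leading byte 0xE0 = 11100000 → 3-byte char #3 = E0 A4 9E.
Offset 9: leading byte 0xF0 = 11110000 → 4-byte char #4 = F0 9F A4 A1.
Offset 13: leading byte 0xE4 = 11100100 → 3-byte char #5 = E4 BC 83.
Offset 16: leading byte 0xF1 = 11110001 → 4-byte char #6 = F1 98 B5 A3.
Offset 20: leading byte 0xF0 = 11110000 → 4-byte char #7 = F0 90 8D 83.
Offset 24: leading byte 0x48 = 01001000 → 1-byte char #8 = 48.
Leading byte 0x48 = 01001000 matches 0xxxxxxx → 1-byte sequence.
Byte 1: 0x48 = 01001000, payload 1001000 (7 bits).
Concatenate: 1001000 = 0x48 (7 bits → U+0048).

U+0048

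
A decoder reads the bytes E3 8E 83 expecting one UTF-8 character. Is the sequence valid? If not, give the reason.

Leading byte 0xE3 = 11100011 → 3-byte form.
Continuation bytes 0x8E=10001110, 0x83=10000011 all match 10xxxxxx.
Decoded value 0x3383 is ≥ 0x800 (shortest form) and not a surrogate.

valid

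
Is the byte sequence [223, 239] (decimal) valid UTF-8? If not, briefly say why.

Leading byte 0xDF = 11011111 → 2-byte form.
Byte 2 is 0xEF = 11101111, which is not 10xxxxxx — expected a continuation byte.

invalid (non-continuation byte where continuation expected)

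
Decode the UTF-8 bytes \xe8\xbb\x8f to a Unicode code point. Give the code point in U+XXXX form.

U+8ECF

Leading byte 0xE8 = 11101000 matches 1110xxxx → 3-byte sequence.
Byte 1: 0xE8 = 11101000, payload 1000 (4 bits).
Byte 2: 0xBB = 10111011 (10xxxxxx ✓), payload 111011.
Byte 3: 0x8F = 10001111 (10xxxxxx ✓), payload 001111.
Concatenate: 1000111011001111 = 0x8ECF (16 bits → U+8ECF).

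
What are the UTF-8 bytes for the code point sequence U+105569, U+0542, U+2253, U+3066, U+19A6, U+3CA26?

F4 85 95 A9 D5 82 E2 89 93 E3 81 A6 E1 A6 A6 F0 BC A8 A6

U+105569: 4-byte form → F4 85 95 A9.
U+0542: 2-byte form → D5 82.
U+2253: 3-byte form → E2 89 93.
U+3066: 3-byte form → E3 81 A6.
U+19A6: 3-byte form → E1 A6 A6.
U+3CA26: 4-byte form → F0 BC A8 A6.
Concatenated (19 bytes): F4 85 95 A9 D5 82 E2 89 93 E3 81 A6 E1 A6 A6 F0 BC A8 A6.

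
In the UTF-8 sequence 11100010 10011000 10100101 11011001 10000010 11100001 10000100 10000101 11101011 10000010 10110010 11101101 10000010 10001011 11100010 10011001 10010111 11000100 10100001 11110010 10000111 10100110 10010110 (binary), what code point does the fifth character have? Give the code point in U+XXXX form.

Offset 0: leading byte 0xE2 = 11100010 → 3-byte char #1 = E2 98 A5.
Offset 3: leading byte 0xD9 = 11011001 → 2-byte char #2 = D9 82.
Offset 5: leading byte 0xE1 = 11100001 → 3-byte char #3 = E1 84 85.
Offset 8: leading byte 0xEB = 11101011 → 3-byte char #4 = EB 82 B2.
Offset 11: leading byte 0xED = 11101101 → 3-byte char #5 = ED 82 8B.
Leading byte 0xED = 11101101 matches 1110xxxx → 3-byte sequence.
Byte 1: 0xED = 11101101, payload 1101 (4 bits).
Byte 2: 0x82 = 10000010 (10xxxxxx ✓), payload 000010.
Byte 3: 0x8B = 10001011 (10xxxxxx ✓), payload 001011.
Concatenate: 1101000010001011 = 0xD08B (16 bits → U+D08B).

U+D08B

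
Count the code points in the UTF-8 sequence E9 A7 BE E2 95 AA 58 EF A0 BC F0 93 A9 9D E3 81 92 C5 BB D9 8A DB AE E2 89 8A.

Byte at offset 0: 0xE9 = 11101001 → 3-byte char (#1). Advance 3.
Byte at offset 3: 0xE2 = 11100010 → 3-byte char (#2). Advance 3.
Byte at offset 6: 0x58 = 01011000 → 1-byte char (#3). Advance 1.
Byte at offset 7: 0xEF = 11101111 → 3-byte char (#4). Advance 3.
Byte at offset 10: 0xF0 = 11110000 → 4-byte char (#5). Advance 4.
Byte at offset 14: 0xE3 = 11100011 → 3-byte char (#6). Advance 3.
Byte at offset 17: 0xC5 = 11000101 → 2-byte char (#7). Advance 2.
Byte at offset 19: 0xD9 = 11011001 → 2-byte char (#8). Advance 2.
Byte at offset 21: 0xDB = 11011011 → 2-byte char (#9). Advance 2.
Byte at offset 23: 0xE2 = 11100010 → 3-byte char (#10). Advance 3.
Reached end at offset 26 after 10 code points.

10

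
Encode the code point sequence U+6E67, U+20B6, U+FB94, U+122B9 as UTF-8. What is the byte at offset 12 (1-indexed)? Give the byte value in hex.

1-indexed offset 12 is 0-indexed offset 11.
U+6E67 → 3-byte form E6 B9 A7 at offsets 0–2.
U+20B6 → 3-byte form E2 82 B6 at offsets 3–5.
U+FB94 → 3-byte form EF AE 94 at offsets 6–8.
U+122B9 → 4-byte form F0 92 8A B9 at offsets 9–12.
Offset 11 falls in char 4's range; it's byte 3 of F0 92 8A B9 = 0x8A.

0x8A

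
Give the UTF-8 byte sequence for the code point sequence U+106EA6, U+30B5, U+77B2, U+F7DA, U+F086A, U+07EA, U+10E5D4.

U+106EA6: 4-byte form → F4 86 BA A6.
U+30B5: 3-byte form → E3 82 B5.
U+77B2: 3-byte form → E7 9E B2.
U+F7DA: 3-byte form → EF 9F 9A.
U+F086A: 4-byte form → F3 B0 A1 AA.
U+07EA: 2-byte form → DF AA.
U+10E5D4: 4-byte form → F4 8E 97 94.
Concatenated (23 bytes): F4 86 BA A6 E3 82 B5 E7 9E B2 EF 9F 9A F3 B0 A1 AA DF AA F4 8E 97 94.

F4 86 BA A6 E3 82 B5 E7 9E B2 EF 9F 9A F3 B0 A1 AA DF AA F4 8E 97 94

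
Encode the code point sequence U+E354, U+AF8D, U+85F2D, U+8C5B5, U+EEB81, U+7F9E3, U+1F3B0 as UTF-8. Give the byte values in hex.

U+E354: 3-byte form → EE 8D 94.
U+AF8D: 3-byte form → EA BE 8D.
U+85F2D: 4-byte form → F2 85 BC AD.
U+8C5B5: 4-byte form → F2 8C 96 B5.
U+EEB81: 4-byte form → F3 AE AE 81.
U+7F9E3: 4-byte form → F1 BF A7 A3.
U+1F3B0: 4-byte form → F0 9F 8E B0.
Concatenated (26 bytes): EE 8D 94 EA BE 8D F2 85 BC AD F2 8C 96 B5 F3 AE AE 81 F1 BF A7 A3 F0 9F 8E B0.

EE 8D 94 EA BE 8D F2 85 BC AD F2 8C 96 B5 F3 AE AE 81 F1 BF A7 A3 F0 9F 8E B0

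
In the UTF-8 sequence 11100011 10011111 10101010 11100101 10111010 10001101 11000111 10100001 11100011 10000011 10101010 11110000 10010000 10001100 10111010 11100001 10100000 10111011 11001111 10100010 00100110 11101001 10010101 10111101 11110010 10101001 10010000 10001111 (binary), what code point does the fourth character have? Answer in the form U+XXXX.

Offset 0: leading byte 0xE3 = 11100011 → 3-byte char #1 = E3 9F AA.
Offset 3: leading byte 0xE5 = 11100101 → 3-byte char #2 = E5 BA 8D.
Offset 6: leading byte 0xC7 = 11000111 → 2-byte char #3 = C7 A1.
Offset 8: leading byte 0xE3 = 11100011 → 3-byte char #4 = E3 83 AA.
Leading byte 0xE3 = 11100011 matches 1110xxxx → 3-byte sequence.
Byte 1: 0xE3 = 11100011, payload 0011 (4 bits).
Byte 2: 0x83 = 10000011 (10xxxxxx ✓), payload 000011.
Byte 3: 0xAA = 10101010 (10xxxxxx ✓), payload 101010.
Concatenate: 0011000011101010 = 0x30EA (16 bits → U+30EA).

U+30EA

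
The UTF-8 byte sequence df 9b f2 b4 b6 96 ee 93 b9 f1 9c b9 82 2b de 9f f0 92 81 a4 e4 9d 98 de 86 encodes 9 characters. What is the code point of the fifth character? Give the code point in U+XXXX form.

Offset 0: leading byte 0xDF = 11011111 → 2-byte char #1 = DF 9B.
Offset 2: leading byte 0xF2 = 11110010 → 4-byte char #2 = F2 B4 B6 96.
Offset 6: leading byte 0xEE = 11101110 → 3-byte char #3 = EE 93 B9.
Offset 9: leading byte 0xF1 = 11110001 → 4-byte char #4 = F1 9C B9 82.
Offset 13: leading byte 0x2B = 00101011 → 1-byte char #5 = 2B.
Leading byte 0x2B = 00101011 matches 0xxxxxxx → 1-byte sequence.
Byte 1: 0x2B = 00101011, payload 0101011 (7 bits).
Concatenate: 0101011 = 0x2B (7 bits → U+002B).

U+002B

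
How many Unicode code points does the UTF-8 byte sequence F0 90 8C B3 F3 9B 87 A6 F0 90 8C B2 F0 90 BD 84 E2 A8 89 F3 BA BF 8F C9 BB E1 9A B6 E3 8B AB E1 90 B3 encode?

10

Byte at offset 0: 0xF0 = 11110000 → 4-byte char (#1). Advance 4.
Byte at offset 4: 0xF3 = 11110011 → 4-byte char (#2). Advance 4.
Byte at offset 8: 0xF0 = 11110000 → 4-byte char (#3). Advance 4.
Byte at offset 12: 0xF0 = 11110000 → 4-byte char (#4). Advance 4.
Byte at offset 16: 0xE2 = 11100010 → 3-byte char (#5). Advance 3.
Byte at offset 19: 0xF3 = 11110011 → 4-byte char (#6). Advance 4.
Byte at offset 23: 0xC9 = 11001001 → 2-byte char (#7). Advance 2.
Byte at offset 25: 0xE1 = 11100001 → 3-byte char (#8). Advance 3.
Byte at offset 28: 0xE3 = 11100011 → 3-byte char (#9). Advance 3.
Byte at offset 31: 0xE1 = 11100001 → 3-byte char (#10). Advance 3.
Reached end at offset 34 after 10 code points.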